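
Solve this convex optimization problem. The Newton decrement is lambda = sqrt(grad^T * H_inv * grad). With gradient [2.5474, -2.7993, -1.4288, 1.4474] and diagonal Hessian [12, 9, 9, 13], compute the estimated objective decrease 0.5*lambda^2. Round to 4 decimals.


Step 1: H is diagonal, so H^(-1) * g = [0.2123, -0.311, -0.1588, 0.1113].
Step 2: g^T H^(-1) g = sum_i g_i^2 / H_ii
  = (2.5474)^2/12 + (-2.7993)^2/9 + (-1.4288)^2/9 + (1.4474)^2/13
  = 0.5408 + 0.8707 + 0.2268 + 0.1612 = 1.7994
Step 3: Objective decrease = 0.5 * g^T H^(-1) g = 0.8997


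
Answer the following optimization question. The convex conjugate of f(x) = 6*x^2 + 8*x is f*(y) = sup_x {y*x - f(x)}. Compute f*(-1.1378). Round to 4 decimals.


f*(y) = sup_x {y*x - a*x^2 - b*x} = sup_x {(y-b)*x - a*x^2}
FOC: (y - b) - 2a*x = 0 => x* = (y - b)/(2a)
x* = (-1.1378 - 8)/(2*6) = -0.7615
f*(-1.1378) = (y-b)^2/(4a) = (-1.1378 - 8)^2/(4*6)
= 83.4994/24 = 3.4791


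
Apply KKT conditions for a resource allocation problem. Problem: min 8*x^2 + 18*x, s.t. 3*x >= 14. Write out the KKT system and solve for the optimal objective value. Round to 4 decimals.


Step 1: Try lambda = 0 (constraint inactive).
x_unc = -18/(2*8) = -1.125
Check: 3*-1.125 = -3.375 < 14 -- violated!
Step 2: Constraint must be active: 3*x = 14
x* = 14/3 = 4.6667 (rounded; the exact value 14/3 is used below)
lambda = (2*8*(14/3) + 18)/3 = 30.8889
Step 3: Compute optimal value.
f(x*) = 8*(14/3)^2 + 18*(14/3) = 258.2222


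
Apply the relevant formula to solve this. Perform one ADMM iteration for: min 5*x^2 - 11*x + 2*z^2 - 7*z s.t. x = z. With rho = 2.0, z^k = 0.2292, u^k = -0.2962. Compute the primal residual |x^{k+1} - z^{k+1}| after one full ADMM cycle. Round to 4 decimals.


ADMM iteration with rho = 2.0, z^k = 0.2292, u^k = -0.2962
Step 1: x-update.
Minimize 5*x^2 - 11*x + (2.0/2)*(x - 0.2292 - 0.2962)^2
FOC: (2*5 + 2.0)*x = 11 + 2.0*(0.2292 + 0.2962)
x^{k+1} = 1.0042
Step 2: z-update.
Minimize 2*z^2 - 7*z + (2.0/2)*(1.0042 - z - 0.2962)^2
FOC: (2*2 + 2.0)*z = 7 + 2.0*(1.0042 - 0.2962)
z^{k+1} = 1.4027
Step 3: u-update.
u^{k+1} = -0.2962 + 1.0042 - 1.4027 = -0.6946
Step 4: Primal residual = |1.0042 - 1.4027| = 0.3984


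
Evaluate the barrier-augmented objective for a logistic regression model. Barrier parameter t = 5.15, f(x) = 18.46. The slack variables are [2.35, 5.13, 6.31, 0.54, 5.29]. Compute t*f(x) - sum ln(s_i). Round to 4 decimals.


Step 1: Compute log-barrier.
ln values: [0.8544, 1.6351, 1.8421, -0.6162, 1.6658]
phi = -(0.8544 + 1.6351 + 1.8421 - 0.6162 + 1.6658) = -5.3813
Step 2: Compute augmented objective.
t*f(x) = 5.15*18.46 = 95.069
Total = 95.069 - 5.3813 = 89.6877


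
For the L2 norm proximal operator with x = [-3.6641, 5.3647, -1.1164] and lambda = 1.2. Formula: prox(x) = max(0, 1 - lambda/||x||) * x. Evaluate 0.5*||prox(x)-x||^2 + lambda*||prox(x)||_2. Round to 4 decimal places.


Step 1: Compute ||x||.
||x|| = 6.5918
Step 2: Compute scaling factor.
scale = max(0, 1 - 1.2/6.5918) = 0.818
Step 3: prox(x) = [-2.9971, 4.3881, -0.9132]
||prox(x)|| = 5.3918
Step 4: Proximal objective.
0.5*||prox-x||^2 = 0.72
lambda*||prox|| = 6.4702
Total = 7.1902


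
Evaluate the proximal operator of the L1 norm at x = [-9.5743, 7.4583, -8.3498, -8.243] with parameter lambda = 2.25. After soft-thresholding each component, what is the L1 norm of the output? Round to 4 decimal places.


Soft-thresholding with lambda = 2.25:
prox(-9.5743) = sign(-9.5743)*max(|-9.5743| - 2.25, 0) = -7.3243
prox(7.4583) = sign(7.4583)*max(|7.4583| - 2.25, 0) = 5.2083
prox(-8.3498) = sign(-8.3498)*max(|-8.3498| - 2.25, 0) = -6.0998
prox(-8.243) = sign(-8.243)*max(|-8.243| - 2.25, 0) = -5.993
prox(x) = [-7.3243, 5.2083, -6.0998, -5.993]
||prox(x)||_1 = 7.3243 + 5.2083 + 6.0998 + 5.993 = 24.6254


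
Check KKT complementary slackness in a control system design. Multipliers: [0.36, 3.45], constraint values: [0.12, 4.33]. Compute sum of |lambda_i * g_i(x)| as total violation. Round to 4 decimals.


KKT complementary slackness check:
lambda_1 * g_1 = 0.36 * 0.12 = 0.0432
lambda_2 * g_2 = 3.45 * 4.33 = 14.9385
Total violation = 0.0432 + 14.9385 = 14.9817


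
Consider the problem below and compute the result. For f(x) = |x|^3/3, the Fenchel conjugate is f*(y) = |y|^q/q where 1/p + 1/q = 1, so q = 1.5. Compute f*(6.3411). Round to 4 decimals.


The conjugate exponent q satisfies 1/p + 1/q = 1.
p = 3, so q = 3/(3 - 1) = 1.5
|y|^q = 6.3411^1.5 = 15.9679
f*(6.3411) = 15.9679 / 1.5 = 10.6452


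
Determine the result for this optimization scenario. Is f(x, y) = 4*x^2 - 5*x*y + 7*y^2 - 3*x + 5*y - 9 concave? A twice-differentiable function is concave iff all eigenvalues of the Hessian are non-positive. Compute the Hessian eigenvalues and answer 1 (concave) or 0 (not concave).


The Hessian of f(x,y) = 4*x^2 - 5*x*y + 7*y^2 - 3*x + 5*y - 9 is:
H = [[8, -5], [-5, 14]]
Trace = 8 + 14 = 22
Determinant = 8*14 - (-5)^2 = 87
Discriminant = (22)^2 - 4*87 = 136.0
Eigenvalues: lambda_1 = 5.169, lambda_2 = 16.831
The function is not concave.

0


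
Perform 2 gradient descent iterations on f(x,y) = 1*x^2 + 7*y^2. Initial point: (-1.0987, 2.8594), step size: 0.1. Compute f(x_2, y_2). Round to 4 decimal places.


Gradient descent on f(x,y) = 1*x^2 + 7*y^2.
Starting point: (-1.0987, 2.8594), alpha = 0.1
Step 1: grad_x = 2*1*-1.0987 = -2.1974, grad_y = 2*7*2.8594 = 40.0316
  x_1 = -1.0987 - 0.1*-2.1974 = -0.879
  y_1 = 2.8594 - 0.1*40.0316 = -1.1438
Step 2: grad_x = 2*1*-0.879 = -1.7579, grad_y = 2*7*-1.1438 = -16.0126
  x_2 = -0.879 - 0.1*-1.7579 = -0.7032
  y_2 = -1.1438 - 0.1*-16.0126 = 0.4575
f(-0.7032, 0.4575) = 1*(-0.7032)^2 + 7*0.4575^2 = 1.9596


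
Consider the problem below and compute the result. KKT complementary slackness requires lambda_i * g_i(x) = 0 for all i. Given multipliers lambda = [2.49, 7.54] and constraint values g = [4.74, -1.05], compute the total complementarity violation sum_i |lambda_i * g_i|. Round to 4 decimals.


KKT complementary slackness check:
lambda_1 * g_1 = 2.49 * 4.74 = 11.8026
lambda_2 * g_2 = 7.54 * -1.05 = -7.917
Total violation = 11.8026 + 7.917 = 19.7196


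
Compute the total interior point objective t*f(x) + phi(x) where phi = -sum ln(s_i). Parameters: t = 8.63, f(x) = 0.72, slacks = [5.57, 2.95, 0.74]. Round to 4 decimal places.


Step 1: Compute log-barrier.
ln values: [1.7174, 1.0818, -0.3011]
phi = -(1.7174 + 1.0818 - 0.3011) = -2.4981
Step 2: Compute augmented objective.
t*f(x) = 8.63*0.72 = 6.2136
Total = 6.2136 - 2.4981 = 3.7155


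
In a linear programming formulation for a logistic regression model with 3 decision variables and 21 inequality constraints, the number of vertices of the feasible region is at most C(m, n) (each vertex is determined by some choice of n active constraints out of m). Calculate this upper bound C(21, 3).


Each vertex corresponds to some choice of n active constraints out of m, so the number of vertices is at most C(m, n) = m! / (n!(m-n)!).
m = 21, n = 3
Numerator: 21 * 20 * 19
Denominator: 3! = 6
C(21, 3) = 1330


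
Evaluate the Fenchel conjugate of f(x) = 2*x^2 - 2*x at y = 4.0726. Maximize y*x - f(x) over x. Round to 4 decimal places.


f*(y) = sup_x {y*x - a*x^2 - b*x} = sup_x {(y-b)*x - a*x^2}
FOC: (y - b) - 2a*x = 0 => x* = (y - b)/(2a)
x* = (4.0726 + 2)/(2*2) = 1.5182
f*(4.0726) = (y-b)^2/(4a) = (4.0726 + 2)^2/(4*2)
= 36.8765/8 = 4.6096


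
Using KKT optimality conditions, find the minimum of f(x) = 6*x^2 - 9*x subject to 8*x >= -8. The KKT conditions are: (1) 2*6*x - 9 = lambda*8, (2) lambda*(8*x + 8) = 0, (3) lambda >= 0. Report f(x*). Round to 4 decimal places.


Step 1: Try lambda = 0 (constraint inactive).
Stationarity: 2*6*x - 9 = 0
x* = 9/(2*6) = 0.75
Check constraint: 8*0.75 = 6.0 >= -8 -- satisfied.
Step 2: Compute optimal value.
f(x*) = 6*0.75^2 - 9*0.75 = -3.375


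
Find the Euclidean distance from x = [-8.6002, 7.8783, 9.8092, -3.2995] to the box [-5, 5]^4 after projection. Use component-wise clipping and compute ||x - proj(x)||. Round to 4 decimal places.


Project each component onto [-5, 5].
clip(-8.6002) = -5.0, clip(7.8783) = 5.0, clip(9.8092) = 5.0, clip(-3.2995) = -3.2995
Projection = [-5.0, 5.0, 5.0, -3.2995]
Squared diffs: [12.9614, 8.2846, 23.1284, 0.0]
Distance = sqrt(44.3744) = 6.6614


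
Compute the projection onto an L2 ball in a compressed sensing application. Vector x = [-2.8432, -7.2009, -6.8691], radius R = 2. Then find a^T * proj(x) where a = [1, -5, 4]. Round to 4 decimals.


Step 1: Compute ||x|| (intermediates to 6 decimals).
||x|| = sqrt((-2.8432)^2 + (-7.2009)^2 + (-6.8691)^2) = 10.349941
Step 2: Project.
Since ||x|| > R, scale = R/||x|| = 2/10.349941 = 0.193238, proj(x) = scale * x
proj(x) = [-0.549414, -1.391488, -1.327371]
Step 3: Dot product.
a^T * proj(x) = 1*(-0.549414) - 5*(-1.391488) + 4*(-1.327371) = 1.0985


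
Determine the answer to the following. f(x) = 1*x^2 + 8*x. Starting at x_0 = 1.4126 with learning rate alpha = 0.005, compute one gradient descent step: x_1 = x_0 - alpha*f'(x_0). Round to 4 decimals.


We compute the gradient at x_0 and apply the update.
f'(x) = 2*x + 8
f'(1.4126) = 2*1.4126 + 8 = 10.8252
x_1 = 1.4126 - 0.005*10.8252 = 1.3585


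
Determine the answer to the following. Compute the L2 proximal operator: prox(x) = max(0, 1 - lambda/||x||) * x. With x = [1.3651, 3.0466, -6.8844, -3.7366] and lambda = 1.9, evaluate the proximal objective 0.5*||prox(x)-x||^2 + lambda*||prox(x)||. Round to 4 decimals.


Step 1: Compute ||x||.
||x|| = 8.5148
Step 2: Compute scaling factor.
scale = max(0, 1 - 1.9/8.5148) = 0.7769
Step 3: prox(x) = [1.0605, 2.3668, -5.3482, -2.9028]
||prox(x)|| = 6.6148
Step 4: Proximal objective.
0.5*||prox-x||^2 = 1.805
lambda*||prox|| = 12.5681
Total = 14.3732


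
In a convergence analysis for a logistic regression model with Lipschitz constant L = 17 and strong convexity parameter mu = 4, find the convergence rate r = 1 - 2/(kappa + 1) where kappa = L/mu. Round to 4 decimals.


Step 1: Compute the condition number.
kappa = L/mu = 17/4 = 4.25
Step 2: Compute the convergence rate.
r = 1 - 2/(kappa + 1) = 1 - 2*mu/(L + mu) = (L - mu)/(L + mu) = 13/21 = 0.619


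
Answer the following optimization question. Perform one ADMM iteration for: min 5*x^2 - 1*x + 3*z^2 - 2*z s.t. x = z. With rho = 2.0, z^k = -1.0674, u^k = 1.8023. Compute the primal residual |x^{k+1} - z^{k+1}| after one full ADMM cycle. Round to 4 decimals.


ADMM iteration with rho = 2.0, z^k = -1.0674, u^k = 1.8023
Step 1: x-update.
Minimize 5*x^2 - 1*x + (2.0/2)*(x + 1.0674 + 1.8023)^2
FOC: (2*5 + 2.0)*x = 1 + 2.0*(-1.0674 - 1.8023)
x^{k+1} = -0.395
Step 2: z-update.
Minimize 3*z^2 - 2*z + (2.0/2)*(-0.395 - z + 1.8023)^2
FOC: (2*3 + 2.0)*z = 2 + 2.0*(-0.395 + 1.8023)
z^{k+1} = 0.6018
Step 3: u-update.
u^{k+1} = 1.8023 - 0.395 - 0.6018 = 0.8055
Step 4: Primal residual = |-0.395 - 0.6018| = 0.9968


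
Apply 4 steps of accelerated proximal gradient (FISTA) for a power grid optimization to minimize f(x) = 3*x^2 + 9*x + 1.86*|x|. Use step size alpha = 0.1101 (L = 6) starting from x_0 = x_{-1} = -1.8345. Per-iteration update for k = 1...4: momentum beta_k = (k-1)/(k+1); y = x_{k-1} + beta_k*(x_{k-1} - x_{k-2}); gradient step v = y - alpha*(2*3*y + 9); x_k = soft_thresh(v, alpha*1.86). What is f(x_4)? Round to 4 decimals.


FISTA on f(x) = 3*x^2 + 9*x + 1.86*|x|
L = 6, alpha = 0.1101
Iteration 1: beta = 0.0, y = -1.8345 + 0.0*(-1.8345 + 1.8345) = -1.8345
  grad(y) = -2.007, v = y - alpha*grad = -1.6135
  prox(v) = soft_thresh(-1.6135, 0.2048) = -1.4087
Iteration 2: beta = 0.3333, y = -1.4087 + 0.3333*(-1.4087 + 1.8345) = -1.2668
  grad(y) = 1.3991, v = y - alpha*grad = -1.4209
  prox(v) = soft_thresh(-1.4209, 0.2048) = -1.2161
Iteration 3: beta = 0.5, y = -1.2161 + 0.5*(-1.2161 + 1.4087) = -1.1197
  grad(y) = 2.2816, v = y - alpha*grad = -1.3709
  prox(v) = soft_thresh(-1.3709, 0.2048) = -1.1662
Iteration 4: beta = 0.6, y = -1.1662 + 0.6*(-1.1662 + 1.2161) = -1.1362
  grad(y) = 2.1828, v = y - alpha*grad = -1.3765
  prox(v) = soft_thresh(-1.3765, 0.2048) = -1.1717
f(x_4) = 3*(-1.1717)^2 + 9*(-1.1717) + 1.86*|-1.1717| = -4.2473


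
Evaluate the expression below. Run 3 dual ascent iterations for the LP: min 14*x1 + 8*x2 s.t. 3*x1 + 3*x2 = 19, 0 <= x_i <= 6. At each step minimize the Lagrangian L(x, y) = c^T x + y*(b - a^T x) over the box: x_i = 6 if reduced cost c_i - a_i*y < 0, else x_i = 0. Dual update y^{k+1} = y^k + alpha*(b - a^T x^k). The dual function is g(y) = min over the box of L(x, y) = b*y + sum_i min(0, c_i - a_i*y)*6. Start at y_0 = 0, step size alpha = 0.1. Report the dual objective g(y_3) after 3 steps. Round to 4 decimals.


Dual ascent for LP: min 14*x1 + 8*x2, 3*x1 + 3*x2 = 19, 0 <= x_i <= 6
Step 1: y^k = 0.0, reduced costs: (14.0, 8.0)
  x^k = (0.0, 0.0), subgradient = b - a^T x = 19.0
  y^{k+1} = 0.0 + 0.1*19.0 = 1.9
Step 2: y^k = 1.9, reduced costs: (8.3, 2.3)
  x^k = (0.0, 0.0), subgradient = b - a^T x = 19.0
  y^{k+1} = 1.9 + 0.1*19.0 = 3.8
Step 3: y^k = 3.8, reduced costs: (2.6, -3.4)
  x^k = (0.0, 6.0), subgradient = b - a^T x = 1.0
  y^{k+1} = 3.8 + 0.1*1.0 = 3.9
Dual objective at y_3 = 3.9: reduced costs (2.3, -3.7), box minimizer x = (0.0, 6.0)
g(y_3) = b*y + (c1 - a1*y)*x1 + (c2 - a2*y)*x2 = 19*3.9 + 2.3*0.0 + (-3.7)*6.0 = 74.1 + 0.0 - 22.2 = 51.9


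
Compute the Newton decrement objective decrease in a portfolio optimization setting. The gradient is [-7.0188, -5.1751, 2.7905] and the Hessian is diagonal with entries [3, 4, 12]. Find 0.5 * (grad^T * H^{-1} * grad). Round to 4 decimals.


Step 1: H is diagonal, so H^(-1) * g = [-2.3396, -1.2938, 0.2325].
Step 2: g^T H^(-1) g = sum_i g_i^2 / H_ii
  = (-7.0188)^2/3 + (-5.1751)^2/4 + (2.7905)^2/12
  = 16.4212 + 6.6954 + 0.6489 = 23.7655
Step 3: Objective decrease = 0.5 * g^T H^(-1) g = 11.8828


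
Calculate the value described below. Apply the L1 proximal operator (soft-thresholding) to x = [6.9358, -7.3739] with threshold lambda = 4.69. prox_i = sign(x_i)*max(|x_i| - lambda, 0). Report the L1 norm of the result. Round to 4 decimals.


Soft-thresholding with lambda = 4.69:
prox(6.9358) = sign(6.9358)*max(|6.9358| - 4.69, 0) = 2.2458
prox(-7.3739) = sign(-7.3739)*max(|-7.3739| - 4.69, 0) = -2.6839
prox(x) = [2.2458, -2.6839]
||prox(x)||_1 = 2.2458 + 2.6839 = 4.9297


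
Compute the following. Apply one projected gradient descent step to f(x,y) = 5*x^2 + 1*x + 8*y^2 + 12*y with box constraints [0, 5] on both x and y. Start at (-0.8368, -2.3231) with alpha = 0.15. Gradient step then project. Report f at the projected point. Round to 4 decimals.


Step 1: Compute gradient at (-0.8368, -2.3231).
grad_x = 2*5*-0.8368 + 1 = -7.368
grad_y = 2*8*-2.3231 + 12 = -25.1696
Step 2: Gradient step.
x_raw = -0.8368 - 0.15*-7.368 = 0.2684
y_raw = -2.3231 - 0.15*-25.1696 = 1.4523
Step 3: Project onto [0, 5].
x_proj = clip(0.2684) = 0.2684
y_proj = clip(1.4523) = 1.4523
Step 4: Evaluate f.
f(0.2684, 1.4523) = 34.931


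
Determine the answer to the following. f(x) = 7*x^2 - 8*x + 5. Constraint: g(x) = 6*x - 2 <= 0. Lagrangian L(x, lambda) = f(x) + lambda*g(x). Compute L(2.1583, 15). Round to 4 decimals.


Step 1: Evaluate f(x).
f(2.1583) = 7*2.1583^2 - 8*2.1583 + 5 = 20.3414
Step 2: Evaluate g(x).
g(2.1583) = 6*2.1583 - 2 = 10.9498
Step 3: Compute Lagrangian.
L = 20.3414 + 15*10.9498 = 184.5884


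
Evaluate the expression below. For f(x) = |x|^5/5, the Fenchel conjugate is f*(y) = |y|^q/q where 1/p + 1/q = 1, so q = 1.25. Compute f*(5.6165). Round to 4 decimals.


The conjugate exponent q satisfies 1/p + 1/q = 1.
p = 5, so q = 5/(5 - 1) = 1.25
|y|^q = 5.6165^1.25 = 8.6463
f*(5.6165) = 8.6463 / 1.25 = 6.9171


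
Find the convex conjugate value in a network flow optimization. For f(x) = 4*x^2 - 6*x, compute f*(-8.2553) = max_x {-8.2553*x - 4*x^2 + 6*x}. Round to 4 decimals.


f*(y) = sup_x {y*x - a*x^2 - b*x} = sup_x {(y-b)*x - a*x^2}
FOC: (y - b) - 2a*x = 0 => x* = (y - b)/(2a)
x* = (-8.2553 + 6)/(2*4) = -0.2819
f*(-8.2553) = (y-b)^2/(4a) = (-8.2553 + 6)^2/(4*4)
= 5.0864/16 = 0.3179


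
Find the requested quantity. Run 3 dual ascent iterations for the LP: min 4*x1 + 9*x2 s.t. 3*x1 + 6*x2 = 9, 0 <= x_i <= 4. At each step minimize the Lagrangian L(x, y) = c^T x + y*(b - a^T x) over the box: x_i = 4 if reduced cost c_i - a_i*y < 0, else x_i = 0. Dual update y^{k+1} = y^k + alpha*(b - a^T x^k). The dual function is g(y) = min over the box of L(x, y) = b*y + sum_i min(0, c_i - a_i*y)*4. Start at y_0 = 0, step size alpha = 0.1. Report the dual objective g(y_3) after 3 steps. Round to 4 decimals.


Dual ascent for LP: min 4*x1 + 9*x2, 3*x1 + 6*x2 = 9, 0 <= x_i <= 4
Step 1: y^k = 0.0, reduced costs: (4.0, 9.0)
  x^k = (0.0, 0.0), subgradient = b - a^T x = 9.0
  y^{k+1} = 0.0 + 0.1*9.0 = 0.9
Step 2: y^k = 0.9, reduced costs: (1.3, 3.6)
  x^k = (0.0, 0.0), subgradient = b - a^T x = 9.0
  y^{k+1} = 0.9 + 0.1*9.0 = 1.8
Step 3: y^k = 1.8, reduced costs: (-1.4, -1.8)
  x^k = (4.0, 4.0), subgradient = b - a^T x = -27.0
  y^{k+1} = 1.8 + 0.1*-27.0 = -0.9
Dual objective at y_3 = -0.9: reduced costs (6.7, 14.4), box minimizer x = (0.0, 0.0)
g(y_3) = b*y + (c1 - a1*y)*x1 + (c2 - a2*y)*x2 = 9*(-0.9) + 6.7*0.0 + 14.4*0.0 = -8.1 + 0.0 + 0.0 = -8.1


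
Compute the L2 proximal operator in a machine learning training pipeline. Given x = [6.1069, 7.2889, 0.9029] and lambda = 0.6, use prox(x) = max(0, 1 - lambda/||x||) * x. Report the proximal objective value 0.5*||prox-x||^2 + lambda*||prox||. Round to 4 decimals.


Step 1: Compute ||x||.
||x|| = 9.5518
Step 2: Compute scaling factor.
scale = max(0, 1 - 0.6/9.5518) = 0.9372
Step 3: prox(x) = [5.7233, 6.831, 0.8462]
||prox(x)|| = 8.9518
Step 4: Proximal objective.
0.5*||prox-x||^2 = 0.18
lambda*||prox|| = 5.3711
Total = 5.5511


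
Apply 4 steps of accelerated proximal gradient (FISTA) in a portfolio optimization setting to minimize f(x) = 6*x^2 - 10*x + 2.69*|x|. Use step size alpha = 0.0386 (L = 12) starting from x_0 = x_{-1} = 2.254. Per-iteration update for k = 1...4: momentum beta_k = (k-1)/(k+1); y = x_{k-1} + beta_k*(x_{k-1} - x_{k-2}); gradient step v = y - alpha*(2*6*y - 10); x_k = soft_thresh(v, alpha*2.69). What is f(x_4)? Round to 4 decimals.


FISTA on f(x) = 6*x^2 - 10*x + 2.69*|x|
L = 12, alpha = 0.0386
Iteration 1: beta = 0.0, y = 2.254 + 0.0*(2.254 - 2.254) = 2.254
  grad(y) = 17.048, v = y - alpha*grad = 1.5959
  prox(v) = soft_thresh(1.5959, 0.1038) = 1.4921
Iteration 2: beta = 0.3333, y = 1.4921 + 0.3333*(1.4921 - 2.254) = 1.2382
  grad(y) = 4.8578, v = y - alpha*grad = 1.0506
  prox(v) = soft_thresh(1.0506, 0.1038) = 0.9468
Iteration 3: beta = 0.5, y = 0.9468 + 0.5*(0.9468 - 1.4921) = 0.6742
  grad(y) = -1.9102, v = y - alpha*grad = 0.7479
  prox(v) = soft_thresh(0.7479, 0.1038) = 0.6441
Iteration 4: beta = 0.6, y = 0.6441 + 0.6*(0.6441 - 0.9468) = 0.4624
  grad(y) = -4.4512, v = y - alpha*grad = 0.6342
  prox(v) = soft_thresh(0.6342, 0.1038) = 0.5304
f(x_4) = 6*0.5304^2 - 10*0.5304 + 2.69*|0.5304| = -2.1893


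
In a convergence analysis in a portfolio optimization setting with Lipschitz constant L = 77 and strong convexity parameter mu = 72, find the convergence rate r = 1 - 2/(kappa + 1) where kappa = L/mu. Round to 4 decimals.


Step 1: Compute the condition number.
kappa = L/mu = 77/72 = 1.0694
Step 2: Compute the convergence rate.
r = 1 - 2/(kappa + 1) = 1 - 2*mu/(L + mu) = (L - mu)/(L + mu) = 5/149 = 0.0336


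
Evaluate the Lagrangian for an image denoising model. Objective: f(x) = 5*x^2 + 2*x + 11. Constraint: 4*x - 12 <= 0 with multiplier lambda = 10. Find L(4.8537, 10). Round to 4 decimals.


Step 1: Evaluate f(x).
f(4.8537) = 5*4.8537^2 + 2*4.8537 + 11 = 138.4994
Step 2: Evaluate g(x).
g(4.8537) = 4*4.8537 - 12 = 7.4148
Step 3: Compute Lagrangian.
L = 138.4994 + 10*7.4148 = 212.6474


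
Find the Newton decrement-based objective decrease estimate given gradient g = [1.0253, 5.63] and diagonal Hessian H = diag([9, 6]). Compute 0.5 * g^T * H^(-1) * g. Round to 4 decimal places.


Step 1: H is diagonal, so H^(-1) * g = [0.1139, 0.9383].
Step 2: g^T H^(-1) g = sum_i g_i^2 / H_ii
  = (1.0253)^2/9 + (5.63)^2/6
  = 0.1168 + 5.2828 = 5.3996
Step 3: Objective decrease = 0.5 * g^T H^(-1) g = 2.6998


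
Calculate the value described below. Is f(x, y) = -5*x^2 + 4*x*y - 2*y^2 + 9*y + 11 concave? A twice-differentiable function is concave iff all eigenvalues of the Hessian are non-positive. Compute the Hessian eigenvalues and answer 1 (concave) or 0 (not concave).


The Hessian of f(x,y) = -5*x^2 + 4*x*y - 2*y^2 + 9*y + 11 is:
H = [[-10, 4], [4, -4]]
Trace = -10 - 4 = -14
Determinant = -10*-4 - (4)^2 = 24
Discriminant = (-14)^2 - 4*24 = 100.0
Eigenvalues: lambda_1 = -12.0, lambda_2 = -2.0
The function is concave.

1


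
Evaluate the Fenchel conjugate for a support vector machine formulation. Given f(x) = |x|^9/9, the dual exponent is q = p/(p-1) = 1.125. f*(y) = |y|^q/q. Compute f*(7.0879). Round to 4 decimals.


The conjugate exponent q satisfies 1/p + 1/q = 1.
p = 9, so q = 9/(9 - 1) = 1.125
|y|^q = 7.0879^1.125 = 9.0538
f*(7.0879) = 9.0538 / 1.125 = 8.0478


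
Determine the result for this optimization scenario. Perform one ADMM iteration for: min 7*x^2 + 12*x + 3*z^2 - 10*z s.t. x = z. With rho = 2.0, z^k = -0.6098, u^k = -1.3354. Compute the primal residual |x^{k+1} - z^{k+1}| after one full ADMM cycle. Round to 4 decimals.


ADMM iteration with rho = 2.0, z^k = -0.6098, u^k = -1.3354
Step 1: x-update.
Minimize 7*x^2 + 12*x + (2.0/2)*(x + 0.6098 - 1.3354)^2
FOC: (2*7 + 2.0)*x = -12 + 2.0*(-0.6098 + 1.3354)
x^{k+1} = -0.6593
Step 2: z-update.
Minimize 3*z^2 - 10*z + (2.0/2)*(-0.6593 - z - 1.3354)^2
FOC: (2*3 + 2.0)*z = 10 + 2.0*(-0.6593 - 1.3354)
z^{k+1} = 0.7513
Step 3: u-update.
u^{k+1} = -1.3354 - 0.6593 - 0.7513 = -2.746
Step 4: Primal residual = |-0.6593 - 0.7513| = 1.4106


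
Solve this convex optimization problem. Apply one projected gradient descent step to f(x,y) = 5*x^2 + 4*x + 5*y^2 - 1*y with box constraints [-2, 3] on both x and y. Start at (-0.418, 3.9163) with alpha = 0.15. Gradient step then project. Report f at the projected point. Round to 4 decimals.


Step 1: Compute gradient at (-0.418, 3.9163).
grad_x = 2*5*-0.418 + 4 = -0.18
grad_y = 2*5*3.9163 - 1 = 38.163
Step 2: Gradient step.
x_raw = -0.418 - 0.15*-0.18 = -0.391
y_raw = 3.9163 - 0.15*38.163 = -1.8082
Step 3: Project onto [-2, 3].
x_proj = clip(-0.391) = -0.391
y_proj = clip(-1.8082) = -1.8082
Step 4: Evaluate f.
f(-0.391, -1.8082) = 17.3556


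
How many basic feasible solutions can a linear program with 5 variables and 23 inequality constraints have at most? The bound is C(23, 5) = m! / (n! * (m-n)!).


Each vertex corresponds to some choice of n active constraints out of m, so the number of vertices is at most C(m, n) = m! / (n!(m-n)!).
m = 23, n = 5
Numerator: 23 * 22 * 21 * 20 * 19
Denominator: 5! = 120
C(23, 5) = 33649


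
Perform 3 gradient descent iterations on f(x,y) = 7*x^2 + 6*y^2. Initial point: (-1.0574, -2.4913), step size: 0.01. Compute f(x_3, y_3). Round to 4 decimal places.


Gradient descent on f(x,y) = 7*x^2 + 6*y^2.
Starting point: (-1.0574, -2.4913), alpha = 0.01
Step 1: grad_x = 2*7*-1.0574 = -14.8036, grad_y = 2*6*-2.4913 = -29.8956
  x_1 = -1.0574 - 0.01*-14.8036 = -0.9094
  y_1 = -2.4913 - 0.01*-29.8956 = -2.1923
Step 2: grad_x = 2*7*-0.9094 = -12.7311, grad_y = 2*6*-2.1923 = -26.3081
  x_2 = -0.9094 - 0.01*-12.7311 = -0.7821
  y_2 = -2.1923 - 0.01*-26.3081 = -1.9293
Step 3: grad_x = 2*7*-0.7821 = -10.9487, grad_y = 2*6*-1.9293 = -23.1512
  x_3 = -0.7821 - 0.01*-10.9487 = -0.6726
  y_3 = -1.9293 - 0.01*-23.1512 = -1.6978
f(-0.6726, -1.6978) = 7*(-0.6726)^2 + 6*(-1.6978)^2 = 20.4606


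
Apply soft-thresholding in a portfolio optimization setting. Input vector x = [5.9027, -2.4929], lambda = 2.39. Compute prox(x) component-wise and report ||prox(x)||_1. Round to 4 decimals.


Soft-thresholding with lambda = 2.39:
prox(5.9027) = sign(5.9027)*max(|5.9027| - 2.39, 0) = 3.5127
prox(-2.4929) = sign(-2.4929)*max(|-2.4929| - 2.39, 0) = -0.1029
prox(x) = [3.5127, -0.1029]
||prox(x)||_1 = 3.5127 + 0.1029 = 3.6156


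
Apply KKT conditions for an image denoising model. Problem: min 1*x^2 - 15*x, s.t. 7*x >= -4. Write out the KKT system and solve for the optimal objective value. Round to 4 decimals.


Step 1: Try lambda = 0 (constraint inactive).
Stationarity: 2*1*x - 15 = 0
x* = 15/(2*1) = 7.5
Check constraint: 7*7.5 = 52.5 >= -4 -- satisfied.
Step 2: Compute optimal value.
f(x*) = 1*7.5^2 - 15*7.5 = -56.25


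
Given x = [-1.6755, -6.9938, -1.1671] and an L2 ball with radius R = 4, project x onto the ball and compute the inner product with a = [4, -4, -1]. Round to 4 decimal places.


Step 1: Compute ||x|| (intermediates to 6 decimals).
||x|| = sqrt((-1.6755)^2 + (-6.9938)^2 + (-1.1671)^2) = 7.285785
Step 2: Project.
Since ||x|| > R, scale = R/||x|| = 4/7.285785 = 0.549014, proj(x) = scale * x
proj(x) = [-0.919873, -3.839694, -0.640754]
Step 3: Dot product.
a^T * proj(x) = 4*(-0.919873) - 4*(-3.839694) - 1*(-0.640754) = 12.32


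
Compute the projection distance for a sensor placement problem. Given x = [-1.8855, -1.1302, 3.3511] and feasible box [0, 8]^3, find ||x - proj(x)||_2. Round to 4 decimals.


Project each component onto [0, 8].
clip(-1.8855) = 0.0, clip(-1.1302) = 0.0, clip(3.3511) = 3.3511
Projection = [0.0, 0.0, 3.3511]
Squared diffs: [3.5551, 1.2774, 0.0]
Distance = sqrt(4.8325) = 2.1983


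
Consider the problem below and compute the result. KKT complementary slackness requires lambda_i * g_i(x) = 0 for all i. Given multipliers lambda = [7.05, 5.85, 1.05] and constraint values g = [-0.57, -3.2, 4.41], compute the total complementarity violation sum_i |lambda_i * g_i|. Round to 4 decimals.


KKT complementary slackness check:
lambda_1 * g_1 = 7.05 * -0.57 = -4.0185
lambda_2 * g_2 = 5.85 * -3.2 = -18.72
lambda_3 * g_3 = 1.05 * 4.41 = 4.6305
Total violation = 4.0185 + 18.72 + 4.6305 = 27.369


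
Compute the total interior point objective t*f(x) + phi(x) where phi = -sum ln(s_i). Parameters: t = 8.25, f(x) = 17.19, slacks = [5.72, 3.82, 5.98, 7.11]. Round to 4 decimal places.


Step 1: Compute log-barrier.
ln values: [1.744, 1.3403, 1.7884, 1.9615]
phi = -(1.744 + 1.3403 + 1.7884 + 1.9615) = -6.8341
Step 2: Compute augmented objective.
t*f(x) = 8.25*17.19 = 141.8175
Total = 141.8175 - 6.8341 = 134.9834


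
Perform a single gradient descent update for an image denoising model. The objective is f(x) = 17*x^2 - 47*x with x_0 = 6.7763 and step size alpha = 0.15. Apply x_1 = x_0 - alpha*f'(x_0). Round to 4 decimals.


We compute the gradient at x_0 and apply the update.
f'(x) = 34*x - 47
f'(6.7763) = 34*6.7763 - 47 = 183.3942
x_1 = 6.7763 - 0.15*183.3942 = -20.7328


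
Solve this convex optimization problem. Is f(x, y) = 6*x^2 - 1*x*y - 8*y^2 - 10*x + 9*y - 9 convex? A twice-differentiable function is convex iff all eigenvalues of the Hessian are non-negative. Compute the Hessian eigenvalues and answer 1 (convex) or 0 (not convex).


The Hessian of f(x,y) = 6*x^2 - 1*x*y - 8*y^2 - 10*x + 9*y - 9 is:
H = [[12, -1], [-1, -16]]
Trace = 12 - 16 = -4
Determinant = 12*-16 - (-1)^2 = -193
Discriminant = (-4)^2 - 4*-193 = 788.0
Eigenvalues: lambda_1 = -16.0357, lambda_2 = 12.0357
The function is not convex.

0


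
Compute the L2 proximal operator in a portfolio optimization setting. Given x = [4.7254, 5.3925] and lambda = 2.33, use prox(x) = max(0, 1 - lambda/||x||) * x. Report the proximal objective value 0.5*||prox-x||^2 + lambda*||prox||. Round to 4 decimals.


Step 1: Compute ||x||.
||x|| = 7.17
Step 2: Compute scaling factor.
scale = max(0, 1 - 2.33/7.17) = 0.675
Step 3: prox(x) = [3.1898, 3.6401]
||prox(x)|| = 4.84
Step 4: Proximal objective.
0.5*||prox-x||^2 = 2.7145
lambda*||prox|| = 11.2772
Total = 13.9916


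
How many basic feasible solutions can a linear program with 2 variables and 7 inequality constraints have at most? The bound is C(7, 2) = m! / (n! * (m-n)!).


Each vertex corresponds to some choice of n active constraints out of m, so the number of vertices is at most C(m, n) = m! / (n!(m-n)!).
m = 7, n = 2
Numerator: 7 * 6
Denominator: 2! = 2
C(7, 2) = 21


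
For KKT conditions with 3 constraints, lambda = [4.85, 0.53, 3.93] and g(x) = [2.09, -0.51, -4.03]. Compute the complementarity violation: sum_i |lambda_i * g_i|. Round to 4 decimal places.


KKT complementary slackness check:
lambda_1 * g_1 = 4.85 * 2.09 = 10.1365
lambda_2 * g_2 = 0.53 * -0.51 = -0.2703
lambda_3 * g_3 = 3.93 * -4.03 = -15.8379
Total violation = 10.1365 + 0.2703 + 15.8379 = 26.2447


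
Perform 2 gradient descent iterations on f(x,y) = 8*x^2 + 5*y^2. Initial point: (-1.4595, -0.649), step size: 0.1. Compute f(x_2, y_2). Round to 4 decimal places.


Gradient descent on f(x,y) = 8*x^2 + 5*y^2.
Starting point: (-1.4595, -0.649), alpha = 0.1
Step 1: grad_x = 2*8*-1.4595 = -23.352, grad_y = 2*5*-0.649 = -6.49
  x_1 = -1.4595 - 0.1*-23.352 = 0.8757
  y_1 = -0.649 - 0.1*-6.49 = 0.0
Step 2: grad_x = 2*8*0.8757 = 14.0112, grad_y = 2*5*0.0 = 0.0
  x_2 = 0.8757 - 0.1*14.0112 = -0.5254
  y_2 = 0.0 - 0.1*0.0 = 0.0
f(-0.5254, 0.0) = 8*(-0.5254)^2 + 5*0.0^2 = 2.2085


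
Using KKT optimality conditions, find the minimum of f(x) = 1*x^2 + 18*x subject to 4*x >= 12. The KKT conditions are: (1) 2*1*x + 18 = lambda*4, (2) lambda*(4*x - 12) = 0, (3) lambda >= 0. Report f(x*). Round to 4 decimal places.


Step 1: Try lambda = 0 (constraint inactive).
x_unc = -18/(2*1) = -9.0
Check: 4*-9.0 = -36.0 < 12 -- violated!
Step 2: Constraint must be active: 4*x = 12
x* = 12/4 = 3.0
lambda = (2*1*3.0 + 18)/4 = 6.0
Step 3: Compute optimal value.
f(x*) = 1*3.0^2 + 18*3.0 = 63.0


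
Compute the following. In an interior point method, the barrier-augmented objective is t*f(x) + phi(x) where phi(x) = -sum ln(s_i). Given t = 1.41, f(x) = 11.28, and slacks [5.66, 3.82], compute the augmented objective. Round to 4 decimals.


Step 1: Compute log-barrier.
ln values: [1.7334, 1.3403]
phi = -(1.7334 + 1.3403) = -3.0737
Step 2: Compute augmented objective.
t*f(x) = 1.41*11.28 = 15.9048
Total = 15.9048 - 3.0737 = 12.8311


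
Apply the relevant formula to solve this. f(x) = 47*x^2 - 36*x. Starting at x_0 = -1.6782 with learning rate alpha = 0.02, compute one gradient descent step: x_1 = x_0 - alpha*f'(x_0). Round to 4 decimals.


We compute the gradient at x_0 and apply the update.
f'(x) = 94*x - 36
f'(-1.6782) = 94*-1.6782 - 36 = -193.7508
x_1 = -1.6782 - 0.02*-193.7508 = 2.1968


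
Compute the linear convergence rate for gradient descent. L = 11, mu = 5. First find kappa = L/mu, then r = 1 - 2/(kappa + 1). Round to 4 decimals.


Step 1: Compute the condition number.
kappa = L/mu = 11/5 = 2.2
Step 2: Compute the convergence rate.
r = 1 - 2/(kappa + 1) = 1 - 2*mu/(L + mu) = (L - mu)/(L + mu) = 6/16 = 0.375


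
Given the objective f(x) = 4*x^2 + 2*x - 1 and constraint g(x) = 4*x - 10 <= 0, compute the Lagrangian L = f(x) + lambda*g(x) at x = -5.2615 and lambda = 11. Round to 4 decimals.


Step 1: Evaluate f(x).
f(-5.2615) = 4*(-5.2615)^2 + 2*(-5.2615) - 1 = 99.2105
Step 2: Evaluate g(x).
g(-5.2615) = 4*-5.2615 - 10 = -31.046
Step 3: Compute Lagrangian.
L = 99.2105 + 11*-31.046 = -242.2955


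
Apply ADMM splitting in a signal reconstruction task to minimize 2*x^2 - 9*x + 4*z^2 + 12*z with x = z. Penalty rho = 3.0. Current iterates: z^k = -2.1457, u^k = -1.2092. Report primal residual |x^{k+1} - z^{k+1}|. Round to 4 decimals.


ADMM iteration with rho = 3.0, z^k = -2.1457, u^k = -1.2092
Step 1: x-update.
Minimize 2*x^2 - 9*x + (3.0/2)*(x + 2.1457 - 1.2092)^2
FOC: (2*2 + 3.0)*x = 9 + 3.0*(-2.1457 + 1.2092)
x^{k+1} = 0.8844
Step 2: z-update.
Minimize 4*z^2 + 12*z + (3.0/2)*(0.8844 - z - 1.2092)^2
FOC: (2*4 + 3.0)*z = -12 + 3.0*(0.8844 - 1.2092)
z^{k+1} = -1.1795
Step 3: u-update.
u^{k+1} = -1.2092 + 0.8844 + 1.1795 = 0.8547
Step 4: Primal residual = |0.8844 + 1.1795| = 2.0639


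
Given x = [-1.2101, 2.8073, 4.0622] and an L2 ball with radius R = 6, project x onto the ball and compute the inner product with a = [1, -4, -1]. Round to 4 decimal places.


Step 1: Compute ||x|| (intermediates to 6 decimals).
||x|| = sqrt((-1.2101)^2 + 2.8073^2 + 4.0622^2) = 5.083969
Step 2: Project.
Since ||x|| <= R, proj = x (no scaling needed).
proj(x) = [-1.2101, 2.8073, 4.0622]
Step 3: Dot product.
a^T * proj(x) = 1*(-1.2101) - 4*2.8073 - 1*4.0622 = -16.5015


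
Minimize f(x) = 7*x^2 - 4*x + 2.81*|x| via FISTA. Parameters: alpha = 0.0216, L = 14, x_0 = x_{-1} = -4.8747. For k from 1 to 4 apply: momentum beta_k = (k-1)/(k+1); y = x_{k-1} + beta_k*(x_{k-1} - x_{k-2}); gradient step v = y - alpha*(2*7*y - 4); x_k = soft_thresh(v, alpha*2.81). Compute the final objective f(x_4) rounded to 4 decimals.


FISTA on f(x) = 7*x^2 - 4*x + 2.81*|x|
L = 14, alpha = 0.0216
Iteration 1: beta = 0.0, y = -4.8747 + 0.0*(-4.8747 + 4.8747) = -4.8747
  grad(y) = -72.2458, v = y - alpha*grad = -3.3142
  prox(v) = soft_thresh(-3.3142, 0.0607) = -3.2535
Iteration 2: beta = 0.3333, y = -3.2535 + 0.3333*(-3.2535 + 4.8747) = -2.7131
  grad(y) = -41.9833, v = y - alpha*grad = -1.8063
  prox(v) = soft_thresh(-1.8063, 0.0607) = -1.7456
Iteration 3: beta = 0.5, y = -1.7456 + 0.5*(-1.7456 + 3.2535) = -0.9916
  grad(y) = -17.8822, v = y - alpha*grad = -0.6053
  prox(v) = soft_thresh(-0.6053, 0.0607) = -0.5446
Iteration 4: beta = 0.6, y = -0.5446 + 0.6*(-0.5446 + 1.7456) = 0.1759
  grad(y) = -1.5372, v = y - alpha*grad = 0.2091
  prox(v) = soft_thresh(0.2091, 0.0607) = 0.1484
f(x_4) = 7*0.1484^2 - 4*0.1484 + 2.81*|0.1484| = -0.0224


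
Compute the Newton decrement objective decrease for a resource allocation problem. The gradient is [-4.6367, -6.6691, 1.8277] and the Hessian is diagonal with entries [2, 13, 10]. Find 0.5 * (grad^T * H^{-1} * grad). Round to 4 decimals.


Step 1: H is diagonal, so H^(-1) * g = [-2.3184, -0.513, 0.1828].
Step 2: g^T H^(-1) g = sum_i g_i^2 / H_ii
  = (-4.6367)^2/2 + (-6.6691)^2/13 + (1.8277)^2/10
  = 10.7495 + 3.4213 + 0.334 = 14.5048
Step 3: Objective decrease = 0.5 * g^T H^(-1) g = 7.2524


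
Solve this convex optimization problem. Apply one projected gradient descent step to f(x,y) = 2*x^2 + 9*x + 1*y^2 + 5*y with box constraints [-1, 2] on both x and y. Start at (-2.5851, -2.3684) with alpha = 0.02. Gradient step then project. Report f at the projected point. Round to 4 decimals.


Step 1: Compute gradient at (-2.5851, -2.3684).
grad_x = 2*2*-2.5851 + 9 = -1.3404
grad_y = 2*1*-2.3684 + 5 = 0.2632
Step 2: Gradient step.
x_raw = -2.5851 - 0.02*-1.3404 = -2.5583
y_raw = -2.3684 - 0.02*0.2632 = -2.3737
Step 3: Project onto [-1, 2].
x_proj = clip(-2.5583) = -1.0
y_proj = clip(-2.3737) = -1.0
Step 4: Evaluate f.
f(-1.0, -1.0) = -11.0


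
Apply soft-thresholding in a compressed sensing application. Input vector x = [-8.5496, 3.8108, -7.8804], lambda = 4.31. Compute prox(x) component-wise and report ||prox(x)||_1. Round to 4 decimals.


Soft-thresholding with lambda = 4.31:
prox(-8.5496) = sign(-8.5496)*max(|-8.5496| - 4.31, 0) = -4.2396
prox(3.8108) = sign(3.8108)*max(|3.8108| - 4.31, 0) = 0.0
prox(-7.8804) = sign(-7.8804)*max(|-7.8804| - 4.31, 0) = -3.5704
prox(x) = [-4.2396, 0.0, -3.5704]
||prox(x)||_1 = 4.2396 + 0.0 + 3.5704 = 7.81


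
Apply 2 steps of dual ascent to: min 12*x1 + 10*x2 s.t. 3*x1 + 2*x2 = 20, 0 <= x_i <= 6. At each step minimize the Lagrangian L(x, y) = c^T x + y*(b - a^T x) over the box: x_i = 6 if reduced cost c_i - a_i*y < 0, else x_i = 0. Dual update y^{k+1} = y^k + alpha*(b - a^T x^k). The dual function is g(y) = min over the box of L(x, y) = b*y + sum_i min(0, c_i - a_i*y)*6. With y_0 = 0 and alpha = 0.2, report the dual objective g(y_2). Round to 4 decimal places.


Dual ascent for LP: min 12*x1 + 10*x2, 3*x1 + 2*x2 = 20, 0 <= x_i <= 6
Step 1: y^k = 0.0, reduced costs: (12.0, 10.0)
  x^k = (0.0, 0.0), subgradient = b - a^T x = 20.0
  y^{k+1} = 0.0 + 0.2*20.0 = 4.0
Step 2: y^k = 4.0, reduced costs: (0.0, 2.0)
  x^k = (0.0, 0.0), subgradient = b - a^T x = 20.0
  y^{k+1} = 4.0 + 0.2*20.0 = 8.0
Dual objective at y_2 = 8.0: reduced costs (-12.0, -6.0), box minimizer x = (6.0, 6.0)
g(y_2) = b*y + (c1 - a1*y)*x1 + (c2 - a2*y)*x2 = 20*8.0 + (-12.0)*6.0 + (-6.0)*6.0 = 160.0 - 72.0 - 36.0 = 52.0


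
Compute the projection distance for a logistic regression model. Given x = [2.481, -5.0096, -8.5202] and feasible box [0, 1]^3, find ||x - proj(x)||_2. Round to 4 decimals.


Project each component onto [0, 1].
clip(2.481) = 1.0, clip(-5.0096) = 0.0, clip(-8.5202) = 0.0
Projection = [1.0, 0.0, 0.0]
Squared diffs: [2.1934, 25.0961, 72.5938]
Distance = sqrt(99.8833) = 9.9942


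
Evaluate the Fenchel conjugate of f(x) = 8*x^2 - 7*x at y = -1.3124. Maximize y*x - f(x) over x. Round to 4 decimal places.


f*(y) = sup_x {y*x - a*x^2 - b*x} = sup_x {(y-b)*x - a*x^2}
FOC: (y - b) - 2a*x = 0 => x* = (y - b)/(2a)
x* = (-1.3124 + 7)/(2*8) = 0.3555
f*(-1.3124) = (y-b)^2/(4a) = (-1.3124 + 7)^2/(4*8)
= 32.3488/32 = 1.0109


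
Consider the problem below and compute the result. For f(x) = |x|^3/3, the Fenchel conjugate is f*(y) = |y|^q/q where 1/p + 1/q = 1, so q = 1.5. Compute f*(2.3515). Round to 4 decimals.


The conjugate exponent q satisfies 1/p + 1/q = 1.
p = 3, so q = 3/(3 - 1) = 1.5
|y|^q = 2.3515^1.5 = 3.6059
f*(2.3515) = 3.6059 / 1.5 = 2.404


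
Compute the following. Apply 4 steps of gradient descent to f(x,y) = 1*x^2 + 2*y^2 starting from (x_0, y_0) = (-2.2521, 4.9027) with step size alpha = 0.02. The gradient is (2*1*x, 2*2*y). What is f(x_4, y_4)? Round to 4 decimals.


Gradient descent on f(x,y) = 1*x^2 + 2*y^2.
Starting point: (-2.2521, 4.9027), alpha = 0.02
Step 1: grad_x = 2*1*-2.2521 = -4.5042, grad_y = 2*2*4.9027 = 19.6108
  x_1 = -2.2521 - 0.02*-4.5042 = -2.162
  y_1 = 4.9027 - 0.02*19.6108 = 4.5105
Step 2: grad_x = 2*1*-2.162 = -4.324, grad_y = 2*2*4.5105 = 18.0419
  x_2 = -2.162 - 0.02*-4.324 = -2.0755
  y_2 = 4.5105 - 0.02*18.0419 = 4.1496
Step 3: grad_x = 2*1*-2.0755 = -4.1511, grad_y = 2*2*4.1496 = 16.5986
  x_3 = -2.0755 - 0.02*-4.1511 = -1.9925
  y_3 = 4.1496 - 0.02*16.5986 = 3.8177
Step 4: grad_x = 2*1*-1.9925 = -3.985, grad_y = 2*2*3.8177 = 15.2707
  x_4 = -1.9925 - 0.02*-3.985 = -1.9128
  y_4 = 3.8177 - 0.02*15.2707 = 3.5123
f(-1.9128, 3.5123) = 1*(-1.9128)^2 + 2*3.5123^2 = 28.3308


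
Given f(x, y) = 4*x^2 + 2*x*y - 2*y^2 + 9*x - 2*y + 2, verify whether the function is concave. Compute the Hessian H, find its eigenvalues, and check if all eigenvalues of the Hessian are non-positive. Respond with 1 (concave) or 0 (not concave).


The Hessian of f(x,y) = 4*x^2 + 2*x*y - 2*y^2 + 9*x - 2*y + 2 is:
H = [[8, 2], [2, -4]]
Trace = 8 - 4 = 4
Determinant = 8*-4 - (2)^2 = -36
Discriminant = (4)^2 - 4*-36 = 160.0
Eigenvalues: lambda_1 = -4.3246, lambda_2 = 8.3246
The function is not concave.

0


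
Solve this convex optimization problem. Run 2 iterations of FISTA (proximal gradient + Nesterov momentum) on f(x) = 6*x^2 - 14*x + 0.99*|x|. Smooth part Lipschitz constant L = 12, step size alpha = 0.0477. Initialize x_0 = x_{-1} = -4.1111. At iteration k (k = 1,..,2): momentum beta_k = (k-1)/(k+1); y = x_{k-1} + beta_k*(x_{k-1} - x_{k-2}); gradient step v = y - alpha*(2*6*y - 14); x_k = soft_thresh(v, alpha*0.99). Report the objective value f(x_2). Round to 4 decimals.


FISTA on f(x) = 6*x^2 - 14*x + 0.99*|x|
L = 12, alpha = 0.0477
Iteration 1: beta = 0.0, y = -4.1111 + 0.0*(-4.1111 + 4.1111) = -4.1111
  grad(y) = -63.3332, v = y - alpha*grad = -1.0901
  prox(v) = soft_thresh(-1.0901, 0.0472) = -1.0429
Iteration 2: beta = 0.3333, y = -1.0429 + 0.3333*(-1.0429 + 4.1111) = -0.0201
  grad(y) = -14.2417, v = y - alpha*grad = 0.6592
  prox(v) = soft_thresh(0.6592, 0.0472) = 0.612
f(x_2) = 6*0.612^2 - 14*0.612 + 0.99*|0.612| = -5.7146


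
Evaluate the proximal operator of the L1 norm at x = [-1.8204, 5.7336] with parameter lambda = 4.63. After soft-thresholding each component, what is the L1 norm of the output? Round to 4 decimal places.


Soft-thresholding with lambda = 4.63:
prox(-1.8204) = sign(-1.8204)*max(|-1.8204| - 4.63, 0) = 0.0
prox(5.7336) = sign(5.7336)*max(|5.7336| - 4.63, 0) = 1.1036
prox(x) = [0.0, 1.1036]
||prox(x)||_1 = 0.0 + 1.1036 = 1.1036


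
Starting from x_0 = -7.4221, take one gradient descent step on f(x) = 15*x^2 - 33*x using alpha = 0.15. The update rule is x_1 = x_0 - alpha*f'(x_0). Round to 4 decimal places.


We compute the gradient at x_0 and apply the update.
f'(x) = 30*x - 33
f'(-7.4221) = 30*-7.4221 - 33 = -255.663
x_1 = -7.4221 - 0.15*-255.663 = 30.9274
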